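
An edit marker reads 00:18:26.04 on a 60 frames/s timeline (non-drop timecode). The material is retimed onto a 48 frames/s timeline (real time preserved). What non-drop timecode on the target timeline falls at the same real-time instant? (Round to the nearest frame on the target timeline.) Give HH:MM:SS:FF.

00:18:26:03

Source frame index: (0×3600 + 18×60 + 26) × 60 + 4 = 66364.
Real time: 66364 / (60) = 16591/15 s.
Target frame: (16591/15) × (48) = 265456/5 ≈ 53091.200 → 53091.
At 48 labels/s: frame 53091 → 00:18:26:03.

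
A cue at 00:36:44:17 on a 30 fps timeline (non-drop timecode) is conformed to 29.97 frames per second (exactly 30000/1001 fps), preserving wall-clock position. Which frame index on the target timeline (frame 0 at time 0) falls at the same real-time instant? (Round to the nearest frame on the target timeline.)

frame 66071

Source frame index: (0×3600 + 36×60 + 44) × 30 + 17 = 66137.
Real time: 66137 / (30) = 66137/30 s.
Target frame: (66137/30) × (30000/1001) = 66137000/1001 ≈ 66070.929 → 66071.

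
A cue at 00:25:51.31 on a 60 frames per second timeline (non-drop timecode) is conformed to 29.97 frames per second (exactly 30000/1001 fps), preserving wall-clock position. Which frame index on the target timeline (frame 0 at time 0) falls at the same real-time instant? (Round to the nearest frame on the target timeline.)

frame 46499

Source frame index: (0×3600 + 25×60 + 51) × 60 + 31 = 93091.
Real time: 93091 / (60) = 93091/60 s.
Target frame: (93091/60) × (30000/1001) = 46545500/1001 ≈ 46499.001 → 46499.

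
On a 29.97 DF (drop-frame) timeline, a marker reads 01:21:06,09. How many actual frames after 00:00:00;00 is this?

As if non-drop at 30 labels/s: (1 × 3600 + 21 × 60 + 6) × 30 + 9 = 145989.
Minute boundaries passed: 81; those not divisible by 10: 81 − 8 = 73; dropped labels = 2 × 73 = 146.
Actual frame index = 145989 − 146 = 145843.

145843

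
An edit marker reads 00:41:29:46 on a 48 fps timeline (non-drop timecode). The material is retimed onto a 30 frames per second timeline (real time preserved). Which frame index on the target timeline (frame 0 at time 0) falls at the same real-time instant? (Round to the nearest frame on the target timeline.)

Source frame index: (0×3600 + 41×60 + 29) × 48 + 46 = 119518.
Real time: 119518 / (48) = 59759/24 s.
Target frame: (59759/24) × (30) = 298795/4 ≈ 74698.750 → 74699.

frame 74699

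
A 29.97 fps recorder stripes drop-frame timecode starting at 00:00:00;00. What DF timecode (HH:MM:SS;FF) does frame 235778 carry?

Ten DF minutes hold 17982 frames, so frame 235778 lies in block 13 (frames 233766–251747) with 2012 frames into that block.
The block's first minute is 1800 frames and the rest 1798 each; 2012 frames reaches minute 1, so 13 × 18 + 1 × 2 = 236 labels have been skipped so far.
Adding those back, label number 235778 + 236 = 236014 at 30 labels/s is 7867 s + 4 f = 2 h 11 min 7 s frame 4, i.e. 02:11:07;04.

02:11:07;04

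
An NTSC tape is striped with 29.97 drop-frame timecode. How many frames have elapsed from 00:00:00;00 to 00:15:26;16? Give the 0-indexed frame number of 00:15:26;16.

27768

As if non-drop at 30 labels/s: (0 × 3600 + 15 × 60 + 26) × 30 + 16 = 27796.
Minute boundaries passed: 15; those not divisible by 10: 15 − 1 = 14; dropped labels = 2 × 14 = 28.
Actual frame index = 27796 − 28 = 27768.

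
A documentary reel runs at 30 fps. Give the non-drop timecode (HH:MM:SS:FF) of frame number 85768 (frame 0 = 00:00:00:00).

85768 ÷ 30 = 2858 full seconds, remainder 28 frames.
2858 s = 0 h 47 min 38 s.
Timecode: 00:47:38:28.

00:47:38:28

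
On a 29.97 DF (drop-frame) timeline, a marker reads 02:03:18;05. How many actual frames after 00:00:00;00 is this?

As if non-drop at 30 labels/s: (2 × 3600 + 3 × 60 + 18) × 30 + 5 = 221945.
Minute boundaries passed: 123; those not divisible by 10: 123 − 12 = 111; dropped labels = 2 × 111 = 222.
Actual frame index = 221945 − 222 = 221723.

221723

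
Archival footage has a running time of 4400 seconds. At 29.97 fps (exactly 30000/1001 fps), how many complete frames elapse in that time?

131868 frames

Frames = 4400 × 30000/1001 = 12000000/91 ≈ 131868.1319.
Complete frames: 131868.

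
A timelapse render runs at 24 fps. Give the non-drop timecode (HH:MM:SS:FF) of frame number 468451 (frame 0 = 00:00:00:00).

05:25:18:19

468451 ÷ 24 = 19518 full seconds, remainder 19 frames.
19518 s = 5 h 25 min 18 s.
Timecode: 05:25:18:19.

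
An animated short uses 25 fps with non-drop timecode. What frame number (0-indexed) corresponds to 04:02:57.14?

frame 364439

Total seconds to the label: (4 × 3600 + 2 × 60 + 57) = 14577.
Frame index = 14577 × 25 + 14 = 364439.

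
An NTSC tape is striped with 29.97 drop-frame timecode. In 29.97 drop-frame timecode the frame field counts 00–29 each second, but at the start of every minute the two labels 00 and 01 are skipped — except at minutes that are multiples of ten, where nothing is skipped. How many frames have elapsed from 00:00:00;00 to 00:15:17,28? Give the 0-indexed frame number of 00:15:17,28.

As if non-drop at 30 labels/s: (0 × 3600 + 15 × 60 + 17) × 30 + 28 = 27538.
Minute boundaries passed: 15; those not divisible by 10: 15 − 1 = 14; dropped labels = 2 × 14 = 28.
Actual frame index = 27538 − 28 = 27510.

27510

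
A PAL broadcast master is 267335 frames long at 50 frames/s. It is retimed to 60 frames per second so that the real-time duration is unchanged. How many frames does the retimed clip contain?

320802 frames

Target frames = source frames × (target rate / source rate) = 267335 × (60)/(50) = 267335 × 6/5 = 320802.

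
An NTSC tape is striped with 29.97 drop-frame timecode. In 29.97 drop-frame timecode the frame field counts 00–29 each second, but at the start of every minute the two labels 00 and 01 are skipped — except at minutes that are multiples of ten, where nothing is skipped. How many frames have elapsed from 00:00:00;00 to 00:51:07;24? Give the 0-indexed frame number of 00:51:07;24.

91942

As if non-drop at 30 labels/s: (0 × 3600 + 51 × 60 + 7) × 30 + 24 = 92034.
Minute boundaries passed: 51; those not divisible by 10: 51 − 5 = 46; dropped labels = 2 × 46 = 92.
Actual frame index = 92034 − 92 = 91942.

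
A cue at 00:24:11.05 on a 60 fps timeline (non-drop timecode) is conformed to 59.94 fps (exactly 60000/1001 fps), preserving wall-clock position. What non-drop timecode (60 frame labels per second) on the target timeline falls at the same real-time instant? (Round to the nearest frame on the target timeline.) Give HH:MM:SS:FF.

Source frame index: (0×3600 + 24×60 + 11) × 60 + 5 = 87065.
Real time: 87065 / (60) = 17413/12 s.
Target frame: (17413/12) × (60000/1001) = 7915000/91 ≈ 86978.022 → 86978.
At 60 labels/s: frame 86978 → 00:24:09:38.

00:24:09:38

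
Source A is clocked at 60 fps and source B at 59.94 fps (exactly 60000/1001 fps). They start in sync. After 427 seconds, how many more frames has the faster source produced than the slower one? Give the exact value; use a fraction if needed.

3660/143 frames

A emits 60 × 427 = 25620 frames; B emits 60000/1001 × 427 = 3660000/143.
Difference = 3660/143 frames (≈ 25.5944); B is behind A.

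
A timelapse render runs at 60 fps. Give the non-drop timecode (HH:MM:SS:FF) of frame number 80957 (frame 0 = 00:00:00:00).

00:22:29:17

80957 ÷ 60 = 1349 full seconds, remainder 17 frames.
1349 s = 0 h 22 min 29 s.
Timecode: 00:22:29:17.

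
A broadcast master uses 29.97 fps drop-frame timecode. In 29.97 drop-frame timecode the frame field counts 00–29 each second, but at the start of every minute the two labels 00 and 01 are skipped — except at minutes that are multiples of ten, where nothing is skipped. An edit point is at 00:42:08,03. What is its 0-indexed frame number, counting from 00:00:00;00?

Complete 10-minute blocks: 4, each 17982 frames → 71928.
Remaining 2 whole minutes in the current block: 1800 + 1 × 1798 = 3598 frames.
Within the current minute: 8 × 30 + 3 − 2 = 241 (labels ;00/;01 skipped at this minute). Total = 71928 + 3598 + 241 = 75767.

75767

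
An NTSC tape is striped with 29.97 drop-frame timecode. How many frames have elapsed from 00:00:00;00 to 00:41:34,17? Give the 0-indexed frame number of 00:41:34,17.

74763

Complete 10-minute blocks: 4, each 17982 frames → 71928.
Remaining 1 whole minute in the current block: 1800 + 0 × 1798 = 1800 frames.
Within the current minute: 34 × 30 + 17 − 2 = 1035 (labels ;00/;01 skipped at this minute). Total = 71928 + 1800 + 1035 = 74763.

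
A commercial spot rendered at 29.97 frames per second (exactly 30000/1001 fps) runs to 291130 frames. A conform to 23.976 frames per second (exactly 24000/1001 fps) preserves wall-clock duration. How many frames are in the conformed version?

Target frames = source frames × (target rate / source rate) = 291130 × (24000/1001)/(30000/1001) = 291130 × 4/5 = 232904.

232904 frames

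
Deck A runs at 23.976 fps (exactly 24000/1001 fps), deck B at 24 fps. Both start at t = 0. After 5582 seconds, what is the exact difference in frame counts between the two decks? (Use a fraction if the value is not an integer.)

133968/1001 frames

A emits 24000/1001 × 5582 = 133968000/1001 frames; B emits 24 × 5582 = 133968.
Difference = 133968/1001 frames (≈ 133.8342); B is ahead of A.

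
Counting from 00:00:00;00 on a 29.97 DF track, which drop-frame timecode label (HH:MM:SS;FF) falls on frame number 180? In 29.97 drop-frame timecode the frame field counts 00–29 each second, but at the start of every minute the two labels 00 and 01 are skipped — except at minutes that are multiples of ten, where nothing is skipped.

Each 10-minute DF block holds 10 × 60 × 30 − 9 × 2 = 17982 frames. 180 ÷ 17982 → 0 full blocks, remainder 180.
Within the partial block the first minute is 1800 frames and each further minute 1798, so 0 further minute boundaries passed. Total skipped labels = 18 × 0 + 2 × 0 = 0.
Non-drop label index = 180 + 0 = 180; at 30 labels/s that is 00:00:06:00, i.e. DF 00:00:06;00.

00:00:06;00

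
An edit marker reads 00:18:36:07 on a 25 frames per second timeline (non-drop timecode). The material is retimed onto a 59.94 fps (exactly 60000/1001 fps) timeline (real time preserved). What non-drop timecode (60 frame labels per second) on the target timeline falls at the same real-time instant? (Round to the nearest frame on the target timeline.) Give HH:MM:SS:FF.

00:18:35:10

Source frame index: (0×3600 + 18×60 + 36) × 25 + 7 = 27907.
Real time: 27907 / (25) = 27907/25 s.
Target frame: (27907/25) × (60000/1001) = 6088800/91 ≈ 66909.890 → 66910.
At 60 labels/s: frame 66910 → 00:18:35:10.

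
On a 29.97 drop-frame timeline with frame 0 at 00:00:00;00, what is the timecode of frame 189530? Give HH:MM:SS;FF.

01:45:24;00

Ten DF minutes hold 17982 frames, so frame 189530 lies in block 10 (frames 179820–197801) with 9710 frames into that block.
The block's first minute is 1800 frames and the rest 1798 each; 9710 frames reaches minute 5, so 10 × 18 + 5 × 2 = 190 labels have been skipped so far.
Adding those back, label number 189530 + 190 = 189720 at 30 labels/s is 6324 s + 0 f = 1 h 45 min 24 s frame 0, i.e. 01:45:24;00.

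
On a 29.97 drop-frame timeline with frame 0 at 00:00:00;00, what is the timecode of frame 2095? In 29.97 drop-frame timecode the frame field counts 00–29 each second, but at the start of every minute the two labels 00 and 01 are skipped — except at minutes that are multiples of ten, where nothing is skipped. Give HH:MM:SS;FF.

00:01:09;27

Ten DF minutes hold 17982 frames, so frame 2095 lies in block 0 (frames 0–17981) with 2095 frames into that block.
The block's first minute is 1800 frames and the rest 1798 each; 2095 frames reaches minute 1, so 0 × 18 + 1 × 2 = 2 labels have been skipped so far.
Adding those back, label number 2095 + 2 = 2097 at 30 labels/s is 69 s + 27 f = 0 h 1 min 9 s frame 27, i.e. 00:01:09;27.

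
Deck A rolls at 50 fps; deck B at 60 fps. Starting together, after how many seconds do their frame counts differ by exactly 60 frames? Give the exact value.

6 seconds

The gap grows by |60 − 50| = 10 frames per second.
Time for a 60-frame gap: 60 ÷ (10) = 6 s.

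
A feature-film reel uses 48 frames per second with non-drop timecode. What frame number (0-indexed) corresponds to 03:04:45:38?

frame 532118

Total seconds to the label: (3 × 3600 + 4 × 60 + 45) = 11085.
Frame index = 11085 × 48 + 38 = 532118.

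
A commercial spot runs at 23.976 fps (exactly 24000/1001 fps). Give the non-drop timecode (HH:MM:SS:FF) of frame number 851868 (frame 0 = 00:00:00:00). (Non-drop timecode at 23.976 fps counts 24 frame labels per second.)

851868 ÷ 24 = 35494 full seconds, remainder 12 frames.
35494 s = 9 h 51 min 34 s.
Timecode: 09:51:34:12.

09:51:34:12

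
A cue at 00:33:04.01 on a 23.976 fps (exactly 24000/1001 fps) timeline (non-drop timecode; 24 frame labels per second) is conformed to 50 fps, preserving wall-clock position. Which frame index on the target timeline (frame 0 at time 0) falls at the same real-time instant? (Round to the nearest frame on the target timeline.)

frame 99301

Source frame index: (0×3600 + 33×60 + 4) × 24 + 1 = 47617.
Real time: 47617 / (24000/1001) = 47664617/24000 s.
Target frame: (47664617/24000) × (50) = 47664617/480 ≈ 99301.285 → 99301.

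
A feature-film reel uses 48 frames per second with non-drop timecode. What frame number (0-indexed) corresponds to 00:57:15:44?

Total seconds to the label: (0 × 3600 + 57 × 60 + 15) = 3435.
Frame index = 3435 × 48 + 44 = 164924.

frame 164924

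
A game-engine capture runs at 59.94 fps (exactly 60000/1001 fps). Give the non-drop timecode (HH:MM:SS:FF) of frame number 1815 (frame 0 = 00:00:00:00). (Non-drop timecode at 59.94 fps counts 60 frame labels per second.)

00:00:30:15

1815 ÷ 60 = 30 full seconds, remainder 15 frames.
30 s = 0 h 0 min 30 s.
Timecode: 00:00:30:15.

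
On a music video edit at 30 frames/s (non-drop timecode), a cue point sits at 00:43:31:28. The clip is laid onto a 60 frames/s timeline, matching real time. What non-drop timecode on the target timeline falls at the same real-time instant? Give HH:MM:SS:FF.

00:43:31:56

Source frame index: (0×3600 + 43×60 + 31) × 30 + 28 = 78358.
Real time: 78358 / (30) = 39179/15 s.
Target frame: (39179/15) × (60) = 156716.
At 60 labels/s: frame 156716 → 00:43:31:56.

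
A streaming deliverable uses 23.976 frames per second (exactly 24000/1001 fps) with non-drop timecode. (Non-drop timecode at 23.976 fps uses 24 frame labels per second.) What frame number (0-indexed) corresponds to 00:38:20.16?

Total seconds to the label: (0 × 3600 + 38 × 60 + 20) = 2300.
Frame index = 2300 × 24 + 16 = 55216.

55216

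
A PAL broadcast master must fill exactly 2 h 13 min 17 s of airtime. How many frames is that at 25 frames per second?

199925 frames

2 h 13 min 17 s = 7997 s.
Frames = 7997 × 25 = 199925.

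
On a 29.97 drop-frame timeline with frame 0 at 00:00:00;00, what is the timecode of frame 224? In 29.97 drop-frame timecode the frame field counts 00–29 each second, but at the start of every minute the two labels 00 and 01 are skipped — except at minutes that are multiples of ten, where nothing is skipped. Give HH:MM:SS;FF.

Each 10-minute DF block holds 10 × 60 × 30 − 9 × 2 = 17982 frames. 224 ÷ 17982 → 0 full blocks, remainder 224.
Within the partial block the first minute is 1800 frames and each further minute 1798, so 0 further minute boundaries passed. Total skipped labels = 18 × 0 + 2 × 0 = 0.
Non-drop label index = 224 + 0 = 224; at 30 labels/s that is 00:00:07:14, i.e. DF 00:00:07;14.

00:00:07;14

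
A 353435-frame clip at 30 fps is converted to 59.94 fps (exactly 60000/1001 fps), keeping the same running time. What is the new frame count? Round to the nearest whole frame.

Frames at target rate = 353435 × (60000/1001) / (30) = 706870000/1001 ≈ 706163.836.
Nearest whole frame: 706164.

706164 frames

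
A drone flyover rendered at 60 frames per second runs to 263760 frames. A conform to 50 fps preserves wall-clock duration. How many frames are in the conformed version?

Target frames = source frames × (target rate / source rate) = 263760 × (50)/(60) = 263760 × 5/6 = 219800.

219800 frames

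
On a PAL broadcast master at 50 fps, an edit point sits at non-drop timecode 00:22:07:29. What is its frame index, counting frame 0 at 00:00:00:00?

frame 66379

Total seconds to the label: (0 × 3600 + 22 × 60 + 7) = 1327.
Frame index = 1327 × 50 + 29 = 66379.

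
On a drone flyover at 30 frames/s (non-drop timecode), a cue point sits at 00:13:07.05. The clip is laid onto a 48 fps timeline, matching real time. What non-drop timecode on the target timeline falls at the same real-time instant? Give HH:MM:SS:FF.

Source frame index: (0×3600 + 13×60 + 7) × 30 + 5 = 23615.
Real time: 23615 / (30) = 4723/6 s.
Target frame: (4723/6) × (48) = 37784.
At 48 labels/s: frame 37784 → 00:13:07:08.

00:13:07:08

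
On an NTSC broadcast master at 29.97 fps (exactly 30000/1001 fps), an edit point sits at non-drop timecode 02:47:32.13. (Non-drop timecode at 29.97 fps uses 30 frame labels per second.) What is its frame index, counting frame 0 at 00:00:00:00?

301573

Total seconds to the label: (2 × 3600 + 47 × 60 + 32) = 10052.
Frame index = 10052 × 30 + 13 = 301573.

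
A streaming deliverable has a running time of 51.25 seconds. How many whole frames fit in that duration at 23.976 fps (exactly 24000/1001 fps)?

1228 frames

Frames = 51.25 × 24000/1001 = 1230000/1001 ≈ 1228.7712.
Complete frames: 1228.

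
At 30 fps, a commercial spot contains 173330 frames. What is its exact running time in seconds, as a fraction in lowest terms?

Running time = 173330 ÷ (30) = 173330 × 1/30 = 17333/3 s.

17333/3 seconds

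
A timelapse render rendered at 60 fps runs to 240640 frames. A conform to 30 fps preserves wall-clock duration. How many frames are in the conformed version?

Target frames = source frames × (target rate / source rate) = 240640 × (30)/(60) = 240640 × 1/2 = 120320.

120320 frames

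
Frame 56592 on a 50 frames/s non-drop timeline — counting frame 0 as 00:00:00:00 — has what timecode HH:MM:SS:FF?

56592 ÷ 50 = 1131 full seconds, remainder 42 frames.
1131 s = 0 h 18 min 51 s.
Timecode: 00:18:51:42.

00:18:51:42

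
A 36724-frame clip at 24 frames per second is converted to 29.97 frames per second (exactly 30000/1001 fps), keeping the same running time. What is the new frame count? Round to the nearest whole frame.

Frames at target rate = 36724 × (30000/1001) / (24) = 45905000/1001 ≈ 45859.141.
Nearest whole frame: 45859.

45859 frames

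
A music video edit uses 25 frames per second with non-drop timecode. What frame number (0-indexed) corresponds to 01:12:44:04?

109104

Total seconds to the label: (1 × 3600 + 12 × 60 + 44) = 4364.
Frame index = 4364 × 25 + 4 = 109104.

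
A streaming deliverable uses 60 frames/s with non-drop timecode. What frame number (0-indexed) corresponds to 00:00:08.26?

506

Total seconds to the label: (0 × 3600 + 0 × 60 + 8) = 8.
Frame index = 8 × 60 + 26 = 506.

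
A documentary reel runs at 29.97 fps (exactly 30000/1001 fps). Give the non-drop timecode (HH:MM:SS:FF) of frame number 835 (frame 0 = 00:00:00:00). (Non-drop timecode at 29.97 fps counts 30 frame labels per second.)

835 ÷ 30 = 27 full seconds, remainder 25 frames.
27 s = 0 h 0 min 27 s.
Timecode: 00:00:27:25.

00:00:27:25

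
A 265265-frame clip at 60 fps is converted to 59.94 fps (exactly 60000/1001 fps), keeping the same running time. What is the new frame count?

Target frames = source frames × (target rate / source rate) = 265265 × (60000/1001)/(60) = 265265 × 1000/1001 = 265000.

265000 frames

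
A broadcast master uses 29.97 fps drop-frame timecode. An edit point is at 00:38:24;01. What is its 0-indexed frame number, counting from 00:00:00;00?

Complete 10-minute blocks: 3, each 17982 frames → 53946.
Remaining 8 whole minutes in the current block: 1800 + 7 × 1798 = 14386 frames.
Within the current minute: 24 × 30 + 1 − 2 = 719 (labels ;00/;01 skipped at this minute). Total = 53946 + 14386 + 719 = 69051.

69051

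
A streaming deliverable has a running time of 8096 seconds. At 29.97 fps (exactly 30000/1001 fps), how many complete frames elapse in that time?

Frames = 8096 × 30000/1001 = 22080000/91 ≈ 242637.3626.
Complete frames: 242637.

242637 frames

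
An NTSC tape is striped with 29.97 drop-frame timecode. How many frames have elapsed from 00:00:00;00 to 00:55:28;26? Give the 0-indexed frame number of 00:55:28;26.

99766

As if non-drop at 30 labels/s: (0 × 3600 + 55 × 60 + 28) × 30 + 26 = 99866.
Minute boundaries passed: 55; those not divisible by 10: 55 − 5 = 50; dropped labels = 2 × 50 = 100.
Actual frame index = 99866 − 100 = 99766.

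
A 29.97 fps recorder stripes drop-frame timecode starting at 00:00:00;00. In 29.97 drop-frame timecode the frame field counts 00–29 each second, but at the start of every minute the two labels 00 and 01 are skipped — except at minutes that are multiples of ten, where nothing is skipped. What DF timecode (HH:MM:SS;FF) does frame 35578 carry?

00:19:47;04

Each 10-minute DF block holds 10 × 60 × 30 − 9 × 2 = 17982 frames. 35578 ÷ 17982 → 1 full block, remainder 17596.
Within the partial block the first minute is 1800 frames and each further minute 1798, so 9 further minute boundaries passed. Total skipped labels = 18 × 1 + 2 × 9 = 36.
Non-drop label index = 35578 + 36 = 35614; at 30 labels/s that is 00:19:47:04, i.e. DF 00:19:47;04.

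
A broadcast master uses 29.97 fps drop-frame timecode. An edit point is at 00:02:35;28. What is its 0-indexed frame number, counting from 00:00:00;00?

4674

As if non-drop at 30 labels/s: (0 × 3600 + 2 × 60 + 35) × 30 + 28 = 4678.
Minute boundaries passed: 2; those not divisible by 10: 2 − 0 = 2; dropped labels = 2 × 2 = 4.
Actual frame index = 4678 − 4 = 4674.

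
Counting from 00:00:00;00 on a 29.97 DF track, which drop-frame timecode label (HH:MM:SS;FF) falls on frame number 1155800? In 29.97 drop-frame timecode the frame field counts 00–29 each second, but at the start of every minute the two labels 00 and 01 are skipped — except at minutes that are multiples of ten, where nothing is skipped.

Each 10-minute DF block holds 10 × 60 × 30 − 9 × 2 = 17982 frames. 1155800 ÷ 17982 → 64 full blocks, remainder 4952.
Within the partial block the first minute is 1800 frames and each further minute 1798, so 2 further minute boundaries passed. Total skipped labels = 18 × 64 + 2 × 2 = 1156.
Non-drop label index = 1155800 + 1156 = 1156956; at 30 labels/s that is 10:42:45:06, i.e. DF 10:42:45;06.

10:42:45;06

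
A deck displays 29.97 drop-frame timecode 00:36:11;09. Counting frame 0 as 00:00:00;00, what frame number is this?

As if non-drop at 30 labels/s: (0 × 3600 + 36 × 60 + 11) × 30 + 9 = 65139.
Minute boundaries passed: 36; those not divisible by 10: 36 − 3 = 33; dropped labels = 2 × 33 = 66.
Actual frame index = 65139 − 66 = 65073.

65073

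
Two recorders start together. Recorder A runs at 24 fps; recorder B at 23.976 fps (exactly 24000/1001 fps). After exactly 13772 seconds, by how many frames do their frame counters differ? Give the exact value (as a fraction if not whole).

A emits 24 × 13772 = 330528 frames; B emits 24000/1001 × 13772 = 30048000/91.
Difference = 30048/91 frames (≈ 330.1978); B is behind A.

30048/91 frames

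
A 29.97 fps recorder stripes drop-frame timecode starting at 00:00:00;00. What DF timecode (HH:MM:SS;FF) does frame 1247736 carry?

Each 10-minute DF block holds 10 × 60 × 30 − 9 × 2 = 17982 frames. 1247736 ÷ 17982 → 69 full blocks, remainder 6978.
Within the partial block the first minute is 1800 frames and each further minute 1798, so 3 further minute boundaries passed. Total skipped labels = 18 × 69 + 2 × 3 = 1248.
Non-drop label index = 1247736 + 1248 = 1248984; at 30 labels/s that is 11:33:52:24, i.e. DF 11:33:52;24.

11:33:52;24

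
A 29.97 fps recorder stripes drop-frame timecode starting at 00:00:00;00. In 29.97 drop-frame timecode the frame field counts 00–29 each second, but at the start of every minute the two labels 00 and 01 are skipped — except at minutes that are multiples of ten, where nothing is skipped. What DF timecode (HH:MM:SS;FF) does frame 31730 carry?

00:17:38;22

Each 10-minute DF block holds 10 × 60 × 30 − 9 × 2 = 17982 frames. 31730 ÷ 17982 → 1 full block, remainder 13748.
Within the partial block the first minute is 1800 frames and each further minute 1798, so 7 further minute boundaries passed. Total skipped labels = 18 × 1 + 2 × 7 = 32.
Non-drop label index = 31730 + 32 = 31762; at 30 labels/s that is 00:17:38:22, i.e. DF 00:17:38;22.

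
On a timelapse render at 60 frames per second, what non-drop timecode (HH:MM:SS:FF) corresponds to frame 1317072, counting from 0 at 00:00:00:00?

06:05:51:12

1317072 ÷ 60 = 21951 full seconds, remainder 12 frames.
21951 s = 6 h 5 min 51 s.
Timecode: 06:05:51:12.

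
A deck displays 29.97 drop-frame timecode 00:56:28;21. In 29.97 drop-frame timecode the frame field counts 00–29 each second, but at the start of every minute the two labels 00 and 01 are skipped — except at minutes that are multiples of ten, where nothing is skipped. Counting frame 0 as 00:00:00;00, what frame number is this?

Complete 10-minute blocks: 5, each 17982 frames → 89910.
Remaining 6 whole minutes in the current block: 1800 + 5 × 1798 = 10790 frames.
Within the current minute: 28 × 30 + 21 − 2 = 859 (labels ;00/;01 skipped at this minute). Total = 89910 + 10790 + 859 = 101559.

101559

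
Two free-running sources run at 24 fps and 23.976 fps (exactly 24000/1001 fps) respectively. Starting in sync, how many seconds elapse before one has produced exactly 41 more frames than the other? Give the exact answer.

The gap grows by |24000/1001 − 24| = 24/1001 frames per second.
Time for a 41-frame gap: 41 ÷ (24/1001) = 41041/24 s.

41041/24 seconds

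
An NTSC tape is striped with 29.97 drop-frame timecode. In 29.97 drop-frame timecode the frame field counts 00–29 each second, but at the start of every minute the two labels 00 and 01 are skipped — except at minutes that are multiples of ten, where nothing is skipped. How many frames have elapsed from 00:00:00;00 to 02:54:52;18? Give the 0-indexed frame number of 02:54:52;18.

314464

As if non-drop at 30 labels/s: (2 × 3600 + 54 × 60 + 52) × 30 + 18 = 314778.
Minute boundaries passed: 174; those not divisible by 10: 174 − 17 = 157; dropped labels = 2 × 157 = 314.
Actual frame index = 314778 − 314 = 314464.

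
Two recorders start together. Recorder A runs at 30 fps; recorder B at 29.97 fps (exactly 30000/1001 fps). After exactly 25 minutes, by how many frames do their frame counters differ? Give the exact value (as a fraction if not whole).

25 min = 1500 s.
A emits 30 × 1500 = 45000 frames; B emits 30000/1001 × 1500 = 45000000/1001.
Difference = 45000/1001 frames (≈ 44.9550); B is behind A.

45000/1001 frames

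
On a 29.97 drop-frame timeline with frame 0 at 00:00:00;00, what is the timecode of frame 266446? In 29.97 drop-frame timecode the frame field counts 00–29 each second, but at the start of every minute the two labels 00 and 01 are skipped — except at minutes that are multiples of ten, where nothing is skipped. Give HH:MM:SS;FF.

Each 10-minute DF block holds 10 × 60 × 30 − 9 × 2 = 17982 frames. 266446 ÷ 17982 → 14 full blocks, remainder 14698.
Within the partial block the first minute is 1800 frames and each further minute 1798, so 8 further minute boundaries passed. Total skipped labels = 18 × 14 + 2 × 8 = 268.
Non-drop label index = 266446 + 268 = 266714; at 30 labels/s that is 02:28:10:14, i.e. DF 02:28:10;14.

02:28:10;14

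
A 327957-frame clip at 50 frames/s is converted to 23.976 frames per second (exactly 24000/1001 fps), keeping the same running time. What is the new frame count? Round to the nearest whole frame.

157262 frames

Frames at target rate = 327957 × (24000/1001) / (50) = 22488480/143 ≈ 157262.098.
Nearest whole frame: 157262.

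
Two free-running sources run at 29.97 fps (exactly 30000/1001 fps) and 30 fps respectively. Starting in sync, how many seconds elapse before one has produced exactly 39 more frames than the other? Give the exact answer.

1301.3 seconds

The gap grows by |30 − 30000/1001| = 30/1001 frames per second.
Time for a 39-frame gap: 39 ÷ (30/1001) = 1301.3 s.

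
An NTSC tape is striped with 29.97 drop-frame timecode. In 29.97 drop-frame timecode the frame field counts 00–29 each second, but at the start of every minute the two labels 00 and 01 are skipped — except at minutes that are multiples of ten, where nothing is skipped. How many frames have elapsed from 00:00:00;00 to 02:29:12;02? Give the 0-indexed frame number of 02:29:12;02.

268292

Complete 10-minute blocks: 14, each 17982 frames → 251748.
Remaining 9 whole minutes in the current block: 1800 + 8 × 1798 = 16184 frames.
Within the current minute: 12 × 30 + 2 − 2 = 360 (labels ;00/;01 skipped at this minute). Total = 251748 + 16184 + 360 = 268292.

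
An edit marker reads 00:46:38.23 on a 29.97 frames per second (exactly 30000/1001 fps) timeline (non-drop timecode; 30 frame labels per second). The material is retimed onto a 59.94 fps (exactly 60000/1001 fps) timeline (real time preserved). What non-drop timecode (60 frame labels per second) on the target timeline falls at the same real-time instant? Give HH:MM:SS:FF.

00:46:38:46

Source frame index: (0×3600 + 46×60 + 38) × 30 + 23 = 83963.
Real time: 83963 / (30000/1001) = 84046963/30000 s.
Target frame: (84046963/30000) × (60000/1001) = 167926.
At 60 labels/s: frame 167926 → 00:46:38:46.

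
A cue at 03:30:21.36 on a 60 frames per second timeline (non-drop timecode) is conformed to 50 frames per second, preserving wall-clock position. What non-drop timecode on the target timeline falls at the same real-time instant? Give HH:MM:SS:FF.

03:30:21:30

Source frame index: (3×3600 + 30×60 + 21) × 60 + 36 = 757296.
Real time: 757296 / (60) = 63108/5 s.
Target frame: (63108/5) × (50) = 631080.
At 50 labels/s: frame 631080 → 03:30:21:30.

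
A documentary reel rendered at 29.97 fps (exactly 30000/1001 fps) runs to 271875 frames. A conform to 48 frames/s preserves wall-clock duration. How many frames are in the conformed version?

Target frames = source frames × (target rate / source rate) = 271875 × (48)/(30000/1001) = 271875 × 1001/625 = 435435.

435435 frames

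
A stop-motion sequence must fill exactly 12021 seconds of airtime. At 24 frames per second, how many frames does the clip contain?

288504 frames

Frames = 12021 × 24 = 288504.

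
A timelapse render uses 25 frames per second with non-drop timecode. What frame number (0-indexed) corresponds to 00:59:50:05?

frame 89755

Total seconds to the label: (0 × 3600 + 59 × 60 + 50) = 3590.
Frame index = 3590 × 25 + 5 = 89755.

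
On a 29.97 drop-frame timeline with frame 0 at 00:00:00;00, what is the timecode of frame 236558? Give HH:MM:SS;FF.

02:11:33;04

Ten DF minutes hold 17982 frames, so frame 236558 lies in block 13 (frames 233766–251747) with 2792 frames into that block.
The block's first minute is 1800 frames and the rest 1798 each; 2792 frames reaches minute 1, so 13 × 18 + 1 × 2 = 236 labels have been skipped so far.
Adding those back, label number 236558 + 236 = 236794 at 30 labels/s is 7893 s + 4 f = 2 h 11 min 33 s frame 4, i.e. 02:11:33;04.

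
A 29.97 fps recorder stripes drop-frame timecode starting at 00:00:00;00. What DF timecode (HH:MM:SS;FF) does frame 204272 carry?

01:53:35;26

Ten DF minutes hold 17982 frames, so frame 204272 lies in block 11 (frames 197802–215783) with 6470 frames into that block.
The block's first minute is 1800 frames and the rest 1798 each; 6470 frames reaches minute 3, so 11 × 18 + 3 × 2 = 204 labels have been skipped so far.
Adding those back, label number 204272 + 204 = 204476 at 30 labels/s is 6815 s + 26 f = 1 h 53 min 35 s frame 26, i.e. 01:53:35;26.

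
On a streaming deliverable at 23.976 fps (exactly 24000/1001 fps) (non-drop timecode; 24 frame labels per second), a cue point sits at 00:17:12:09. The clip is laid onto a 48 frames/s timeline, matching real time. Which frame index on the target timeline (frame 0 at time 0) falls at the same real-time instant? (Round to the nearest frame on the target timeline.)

frame 49604

Source frame index: (0×3600 + 17×60 + 12) × 24 + 9 = 24777.
Real time: 24777 / (24000/1001) = 8267259/8000 s.
Target frame: (8267259/8000) × (48) = 24801777/500 ≈ 49603.554 → 49604.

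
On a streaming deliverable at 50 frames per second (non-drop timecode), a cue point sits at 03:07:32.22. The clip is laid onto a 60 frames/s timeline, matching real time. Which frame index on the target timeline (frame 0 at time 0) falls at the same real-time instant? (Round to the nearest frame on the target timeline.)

Source frame index: (3×3600 + 7×60 + 32) × 50 + 22 = 562622.
Real time: 562622 / (50) = 281311/25 s.
Target frame: (281311/25) × (60) = 3375732/5 ≈ 675146.400 → 675146.

frame 675146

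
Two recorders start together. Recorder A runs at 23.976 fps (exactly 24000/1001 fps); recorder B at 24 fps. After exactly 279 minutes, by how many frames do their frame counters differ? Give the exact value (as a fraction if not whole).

401760/1001 frames

279 min = 16740 s.
A emits 24000/1001 × 16740 = 401760000/1001 frames; B emits 24 × 16740 = 401760.
Difference = 401760/1001 frames (≈ 401.3586); B is ahead of A.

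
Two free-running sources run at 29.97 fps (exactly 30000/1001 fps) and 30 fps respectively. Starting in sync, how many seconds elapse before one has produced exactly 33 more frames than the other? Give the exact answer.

1101.1 seconds

The gap grows by |30 − 30000/1001| = 30/1001 frames per second.
Time for a 33-frame gap: 33 ÷ (30/1001) = 1101.1 s.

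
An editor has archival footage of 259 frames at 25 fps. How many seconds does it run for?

10.36 seconds

Running time = 259 / (25) = 10.36 s.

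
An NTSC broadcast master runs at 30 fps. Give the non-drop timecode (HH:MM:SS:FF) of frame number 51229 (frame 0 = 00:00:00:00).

51229 ÷ 30 = 1707 full seconds, remainder 19 frames.
1707 s = 0 h 28 min 27 s.
Timecode: 00:28:27:19.

00:28:27:19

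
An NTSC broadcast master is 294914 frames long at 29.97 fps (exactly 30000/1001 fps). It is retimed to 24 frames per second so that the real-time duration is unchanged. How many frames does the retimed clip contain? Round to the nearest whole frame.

236167 frames

Frames at target rate = 294914 × (24) / (30000/1001) = 147604457/625 ≈ 236167.131.
Nearest whole frame: 236167.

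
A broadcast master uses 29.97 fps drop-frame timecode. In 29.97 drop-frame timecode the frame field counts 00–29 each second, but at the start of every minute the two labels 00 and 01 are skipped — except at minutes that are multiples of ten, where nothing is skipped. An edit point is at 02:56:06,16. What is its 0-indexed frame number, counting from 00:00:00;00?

As if non-drop at 30 labels/s: (2 × 3600 + 56 × 60 + 6) × 30 + 16 = 316996.
Minute boundaries passed: 176; those not divisible by 10: 176 − 17 = 159; dropped labels = 2 × 159 = 318.
Actual frame index = 316996 − 318 = 316678.

316678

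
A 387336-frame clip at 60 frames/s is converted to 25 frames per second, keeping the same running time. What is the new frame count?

161390 frames

Frames at target rate = 387336 × (25) / (60) = 161390.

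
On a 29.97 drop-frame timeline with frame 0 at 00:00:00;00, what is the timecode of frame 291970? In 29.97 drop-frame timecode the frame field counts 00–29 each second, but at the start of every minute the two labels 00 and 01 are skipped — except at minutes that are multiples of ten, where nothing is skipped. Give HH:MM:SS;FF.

Each 10-minute DF block holds 10 × 60 × 30 − 9 × 2 = 17982 frames. 291970 ÷ 17982 → 16 full blocks, remainder 4258.
Within the partial block the first minute is 1800 frames and each further minute 1798, so 2 further minute boundaries passed. Total skipped labels = 18 × 16 + 2 × 2 = 292.
Non-drop label index = 291970 + 292 = 292262; at 30 labels/s that is 02:42:22:02, i.e. DF 02:42:22;02.

02:42:22;02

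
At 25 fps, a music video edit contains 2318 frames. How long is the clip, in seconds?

Running time = 2318 / (25) = 92.72 s.

92.72 seconds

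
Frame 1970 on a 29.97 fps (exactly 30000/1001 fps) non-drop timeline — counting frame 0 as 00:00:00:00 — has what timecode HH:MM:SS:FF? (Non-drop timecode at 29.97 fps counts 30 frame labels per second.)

00:01:05:20

1970 ÷ 30 = 65 full seconds, remainder 20 frames.
65 s = 0 h 1 min 5 s.
Timecode: 00:01:05:20.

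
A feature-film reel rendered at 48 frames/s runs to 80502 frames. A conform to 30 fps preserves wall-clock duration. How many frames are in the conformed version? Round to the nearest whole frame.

Frames at target rate = 80502 × (30) / (48) = 201255/4 ≈ 50313.750.
Nearest whole frame: 50314.

50314 frames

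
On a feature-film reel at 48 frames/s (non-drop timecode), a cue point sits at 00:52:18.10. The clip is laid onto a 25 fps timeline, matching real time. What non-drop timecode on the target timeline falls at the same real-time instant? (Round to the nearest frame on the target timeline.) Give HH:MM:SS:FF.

Source frame index: (0×3600 + 52×60 + 18) × 48 + 10 = 150634.
Real time: 150634 / (48) = 75317/24 s.
Target frame: (75317/24) × (25) = 1882925/24 ≈ 78455.208 → 78455.
At 25 labels/s: frame 78455 → 00:52:18:05.

00:52:18:05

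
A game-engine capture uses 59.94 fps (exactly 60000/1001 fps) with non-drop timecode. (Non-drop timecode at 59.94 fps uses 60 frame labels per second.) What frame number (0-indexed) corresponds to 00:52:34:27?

189267

Total seconds to the label: (0 × 3600 + 52 × 60 + 34) = 3154.
Frame index = 3154 × 60 + 27 = 189267.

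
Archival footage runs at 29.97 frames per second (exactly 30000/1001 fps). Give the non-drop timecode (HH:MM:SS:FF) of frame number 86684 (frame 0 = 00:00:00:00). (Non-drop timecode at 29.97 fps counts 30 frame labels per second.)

00:48:09:14

86684 ÷ 30 = 2889 full seconds, remainder 14 frames.
2889 s = 0 h 48 min 9 s.
Timecode: 00:48:09:14.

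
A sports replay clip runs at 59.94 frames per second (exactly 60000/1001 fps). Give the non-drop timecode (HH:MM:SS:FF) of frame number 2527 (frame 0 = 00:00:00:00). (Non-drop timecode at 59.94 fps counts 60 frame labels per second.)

00:00:42:07

2527 ÷ 60 = 42 full seconds, remainder 7 frames.
42 s = 0 h 0 min 42 s.
Timecode: 00:00:42:07.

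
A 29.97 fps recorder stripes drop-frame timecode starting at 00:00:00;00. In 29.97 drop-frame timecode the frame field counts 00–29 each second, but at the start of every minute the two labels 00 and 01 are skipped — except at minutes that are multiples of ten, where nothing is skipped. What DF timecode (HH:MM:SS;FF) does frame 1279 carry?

00:00:42;19

Ten DF minutes hold 17982 frames, so frame 1279 lies in block 0 (frames 0–17981) with 1279 frames into that block.
The block's first minute is 1800 frames and the rest 1798 each; 1279 frames reaches minute 0, so 0 × 18 + 0 × 2 = 0 labels have been skipped so far.
Adding those back, label number 1279 + 0 = 1279 at 30 labels/s is 42 s + 19 f = 0 h 0 min 42 s frame 19, i.e. 00:00:42;19.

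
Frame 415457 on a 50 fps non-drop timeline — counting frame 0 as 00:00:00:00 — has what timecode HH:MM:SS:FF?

415457 ÷ 50 = 8309 full seconds, remainder 7 frames.
8309 s = 2 h 18 min 29 s.
Timecode: 02:18:29:07.

02:18:29:07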